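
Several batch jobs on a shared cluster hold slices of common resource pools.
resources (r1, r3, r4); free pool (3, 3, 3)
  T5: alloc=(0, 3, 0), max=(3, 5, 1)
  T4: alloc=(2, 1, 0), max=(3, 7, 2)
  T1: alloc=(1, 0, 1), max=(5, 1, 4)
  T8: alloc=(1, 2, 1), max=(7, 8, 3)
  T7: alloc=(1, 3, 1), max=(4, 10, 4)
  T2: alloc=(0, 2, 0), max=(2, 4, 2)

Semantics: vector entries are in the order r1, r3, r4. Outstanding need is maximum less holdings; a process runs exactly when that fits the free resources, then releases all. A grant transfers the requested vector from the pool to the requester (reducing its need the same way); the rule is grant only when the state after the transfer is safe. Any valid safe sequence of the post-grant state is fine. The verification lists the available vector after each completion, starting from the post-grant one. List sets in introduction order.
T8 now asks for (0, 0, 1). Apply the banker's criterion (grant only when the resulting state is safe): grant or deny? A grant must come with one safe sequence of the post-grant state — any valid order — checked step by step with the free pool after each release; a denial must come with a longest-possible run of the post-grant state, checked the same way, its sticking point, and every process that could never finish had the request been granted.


DENY: after the grant no complete ordering would exist.
Key observation: after T5, T2, T4 the pool peaks at (5, 9, 2), and each blocked process is short somewhere: T1 on r4; T8 on r1; T7 on r4.
On the post-grant state, T5, T2, T4 is a maximal run — nothing extends it. Check, step by step:
  pool = (3, 3, 2)
  T5: need (3, 2, 1) fits (3, 3, 2); releases (0, 3, 0), pool now (3, 6, 2)
  T2: need (2, 2, 2) fits (3, 6, 2); releases (0, 2, 0), pool now (3, 8, 2)
  T4: need (1, 6, 2) fits (3, 8, 2); releases (2, 1, 0), pool now (5, 9, 2)
  blocked: T1 wants (4, 1, 3), pool (5, 9, 2) — not enough r4
  blocked: T8 wants (6, 6, 1), pool (5, 9, 2) — not enough r1
  blocked: T7 wants (3, 7, 3), pool (5, 9, 2) — not enough r4
Processes that could never finish after the grant: T1, T8 and T7.


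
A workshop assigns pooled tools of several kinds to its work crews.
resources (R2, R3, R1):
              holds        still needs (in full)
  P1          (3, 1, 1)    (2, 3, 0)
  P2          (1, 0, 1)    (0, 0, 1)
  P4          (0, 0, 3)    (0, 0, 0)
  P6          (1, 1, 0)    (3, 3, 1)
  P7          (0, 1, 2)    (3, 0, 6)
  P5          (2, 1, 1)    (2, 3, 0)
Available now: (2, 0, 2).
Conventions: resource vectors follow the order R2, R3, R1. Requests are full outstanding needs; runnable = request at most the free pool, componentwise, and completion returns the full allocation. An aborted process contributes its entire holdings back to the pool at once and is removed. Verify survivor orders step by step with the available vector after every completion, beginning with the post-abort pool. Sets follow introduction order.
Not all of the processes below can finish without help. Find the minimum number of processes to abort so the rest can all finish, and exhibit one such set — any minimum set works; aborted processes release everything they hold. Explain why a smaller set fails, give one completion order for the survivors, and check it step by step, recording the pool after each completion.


Minimum abort set: P1 and P6.
Key observation: no ordering could ever have run P5 before the abort of P1 and P6; with (4, 2, 1) back in the pool it fits at step 4.
Minimality, checking each single-abort alternative: P1 alone leaves P6 blocked (short on R3); P2 alone leaves P1 blocked (short on R3); P4 alone leaves P1 blocked (short on R3); P6 alone leaves P1 blocked (short on R3); P7 alone leaves P1 blocked (short on R3); P5 alone leaves P1 blocked (short on R3).
One survivor order: P2, P4, P7, P5. Check, step by step (post-abort pool first):
  pool = (6, 2, 3)
  run P2 (needs (0, 0, 1), free (6, 2, 3)); after release of (1, 0, 1) the pool is (7, 2, 4)
  run P4 (needs (0, 0, 0), free (7, 2, 4)); after release of (0, 0, 3) the pool is (7, 2, 7)
  run P7 (needs (3, 0, 6), free (7, 2, 7)); after release of (0, 1, 2) the pool is (7, 3, 9)
  run P5 (needs (2, 3, 0), free (7, 3, 9)); after release of (2, 1, 1) the pool is (9, 4, 10)


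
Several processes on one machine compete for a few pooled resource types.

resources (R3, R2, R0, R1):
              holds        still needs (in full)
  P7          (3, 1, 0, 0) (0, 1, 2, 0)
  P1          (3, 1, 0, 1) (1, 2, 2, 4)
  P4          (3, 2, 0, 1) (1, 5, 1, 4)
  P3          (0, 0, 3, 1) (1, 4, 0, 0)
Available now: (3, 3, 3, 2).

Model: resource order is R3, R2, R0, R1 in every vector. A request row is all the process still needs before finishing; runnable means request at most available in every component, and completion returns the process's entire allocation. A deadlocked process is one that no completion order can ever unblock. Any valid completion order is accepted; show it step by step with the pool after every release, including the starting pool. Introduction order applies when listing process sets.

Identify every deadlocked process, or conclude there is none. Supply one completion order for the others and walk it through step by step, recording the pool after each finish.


Deadlocked set: P1 and P4.
Key observation: even finishing P7, P3 leaves just (6, 4, 6, 3) free — too little R1 for any of the remaining processes.
The rest can finish in the order P7, P3. Verifying each step:
  pool = (3, 3, 3, 2)
  run P7 (needs (0, 1, 2, 0), free (3, 3, 3, 2)); after release of (3, 1, 0, 0) the pool is (6, 4, 3, 2)
  run P3 (needs (1, 4, 0, 0), free (6, 4, 3, 2)); after release of (0, 0, 3, 1) the pool is (6, 4, 6, 3)
The blocked processes can never fit:
  P1 cannot run: need (1, 2, 2, 4) vs free (6, 4, 6, 3) (insufficient R1)
  P4 cannot run: need (1, 5, 1, 4) vs free (6, 4, 6, 3) (insufficient R2 and R1)


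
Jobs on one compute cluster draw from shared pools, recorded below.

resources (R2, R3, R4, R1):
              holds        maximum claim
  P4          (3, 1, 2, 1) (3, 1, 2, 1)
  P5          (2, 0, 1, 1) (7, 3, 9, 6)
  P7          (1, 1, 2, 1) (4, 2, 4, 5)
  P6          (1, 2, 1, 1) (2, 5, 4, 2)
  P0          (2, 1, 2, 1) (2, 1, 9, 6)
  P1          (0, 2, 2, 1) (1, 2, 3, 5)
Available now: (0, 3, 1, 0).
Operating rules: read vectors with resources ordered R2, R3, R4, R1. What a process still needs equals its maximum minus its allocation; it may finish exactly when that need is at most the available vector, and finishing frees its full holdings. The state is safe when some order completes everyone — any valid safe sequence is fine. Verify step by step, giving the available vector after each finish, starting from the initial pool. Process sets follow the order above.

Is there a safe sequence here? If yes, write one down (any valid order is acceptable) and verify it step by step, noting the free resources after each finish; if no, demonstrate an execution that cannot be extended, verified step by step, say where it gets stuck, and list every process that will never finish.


UNSAFE.
Key observation: after P4, P6 complete, (4, 6, 4, 2) is the best the pool ever gets, yet each leftover process wants more R1.
A maximal execution: P4, P6 — then nothing else fits. Step-by-step check:
  pool = (0, 3, 1, 0)
  P4 needs (0, 0, 0, 0) <= (0, 3, 1, 0) -> finishes; pool += (3, 1, 2, 1) = (3, 4, 3, 1)
  P6 needs (1, 3, 3, 1) <= (3, 4, 3, 1) -> finishes; pool += (1, 2, 1, 1) = (4, 6, 4, 2)
  P5 cannot run: need (5, 3, 8, 5) vs free (4, 6, 4, 2) (insufficient R2, R4 and R1)
  P7 cannot run: need (3, 1, 2, 4) vs free (4, 6, 4, 2) (insufficient R1)
  P0 cannot run: need (0, 0, 7, 5) vs free (4, 6, 4, 2) (insufficient R4 and R1)
  P1 cannot run: need (1, 0, 1, 4) vs free (4, 6, 4, 2) (insufficient R1)
Processes that can never finish: P5, P7, P0 and P1.


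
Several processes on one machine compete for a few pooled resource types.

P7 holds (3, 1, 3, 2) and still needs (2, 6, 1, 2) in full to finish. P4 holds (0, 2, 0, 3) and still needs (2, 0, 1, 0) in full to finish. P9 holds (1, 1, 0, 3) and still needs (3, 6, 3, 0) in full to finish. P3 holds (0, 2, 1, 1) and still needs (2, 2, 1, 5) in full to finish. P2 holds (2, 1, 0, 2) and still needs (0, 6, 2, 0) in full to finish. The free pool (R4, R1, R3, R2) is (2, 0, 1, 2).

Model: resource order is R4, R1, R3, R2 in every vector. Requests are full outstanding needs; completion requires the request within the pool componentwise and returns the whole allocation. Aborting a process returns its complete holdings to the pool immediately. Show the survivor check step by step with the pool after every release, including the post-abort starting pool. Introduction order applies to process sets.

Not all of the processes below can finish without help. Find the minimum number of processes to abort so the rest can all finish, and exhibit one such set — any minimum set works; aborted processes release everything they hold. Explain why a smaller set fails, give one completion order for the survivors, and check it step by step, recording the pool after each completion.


Minimum abort set: P9 and P2.
Key observation: the deadlocked P7 becomes finishable only because P9 and P2 released (3, 2, 0, 5); it completes at step 3 below.
No one abort is enough; case by case: P7 alone leaves P9 blocked (short on R1); P4 alone leaves P7 blocked (short on R1); P9 alone leaves P7 blocked (short on R1); P3 alone leaves P7 blocked (short on R1); P2 alone leaves P7 blocked (short on R1).
One survivor order: P4, P3, P7. Check, step by step (post-abort pool first):
  pool = (5, 2, 1, 7)
  P4: need (2, 0, 1, 0) fits (5, 2, 1, 7); releases (0, 2, 0, 3), pool now (5, 4, 1, 10)
  P3: need (2, 2, 1, 5) fits (5, 4, 1, 10); releases (0, 2, 1, 1), pool now (5, 6, 2, 11)
  P7: need (2, 6, 1, 2) fits (5, 6, 2, 11); releases (3, 1, 3, 2), pool now (8, 7, 5, 13)


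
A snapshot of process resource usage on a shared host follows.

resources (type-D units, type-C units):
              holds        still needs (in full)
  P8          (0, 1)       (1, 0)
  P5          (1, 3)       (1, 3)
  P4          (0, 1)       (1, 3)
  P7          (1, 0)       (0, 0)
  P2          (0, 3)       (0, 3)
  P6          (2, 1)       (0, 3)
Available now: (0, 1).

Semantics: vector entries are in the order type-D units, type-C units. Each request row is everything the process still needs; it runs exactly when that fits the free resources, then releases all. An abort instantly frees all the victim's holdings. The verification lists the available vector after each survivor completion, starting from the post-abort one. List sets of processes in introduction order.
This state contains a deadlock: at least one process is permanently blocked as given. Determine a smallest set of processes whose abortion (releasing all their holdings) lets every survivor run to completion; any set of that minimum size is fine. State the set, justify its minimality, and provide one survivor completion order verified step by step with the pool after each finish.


Abort P4.
Key observation: P6 had no path to completion before; after the abort of P4 ((0, 1) returned), step 3 is where it fits.
Minimality: the empty abort set fails — the state is deadlocked as it stands.
Survivors finish in the order: P7, P8, P6, P2, P5. Walking it through (pool after the aborts first):
  pool = (0, 2)
  P7: need (0, 0) fits (0, 2); releases (1, 0), pool now (1, 2)
  P8: need (1, 0) fits (1, 2); releases (0, 1), pool now (1, 3)
  P6: need (0, 3) fits (1, 3); releases (2, 1), pool now (3, 4)
  P2: need (0, 3) fits (3, 4); releases (0, 3), pool now (3, 7)
  P5: need (1, 3) fits (3, 7); releases (1, 3), pool now (4, 10)


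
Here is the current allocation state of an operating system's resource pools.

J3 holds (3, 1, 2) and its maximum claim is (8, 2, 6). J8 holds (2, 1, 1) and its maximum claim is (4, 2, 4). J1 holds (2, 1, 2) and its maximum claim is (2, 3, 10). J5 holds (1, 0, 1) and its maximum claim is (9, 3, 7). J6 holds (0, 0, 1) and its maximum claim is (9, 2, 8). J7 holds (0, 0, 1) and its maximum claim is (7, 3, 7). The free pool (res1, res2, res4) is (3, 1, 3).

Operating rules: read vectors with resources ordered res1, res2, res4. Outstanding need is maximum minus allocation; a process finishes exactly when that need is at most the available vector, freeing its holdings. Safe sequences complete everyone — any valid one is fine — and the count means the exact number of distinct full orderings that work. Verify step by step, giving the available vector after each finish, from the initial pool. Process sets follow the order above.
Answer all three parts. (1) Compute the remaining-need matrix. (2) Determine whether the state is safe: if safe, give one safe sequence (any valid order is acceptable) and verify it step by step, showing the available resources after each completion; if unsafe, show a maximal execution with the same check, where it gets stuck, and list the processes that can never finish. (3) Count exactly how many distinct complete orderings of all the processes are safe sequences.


(1) Outstanding need per process (order res1, res2, res4):
  J3: (5, 1, 4)
  J8: (2, 1, 3)
  J1: (0, 2, 8)
  J5: (8, 3, 6)
  J6: (9, 2, 7)
  J7: (7, 3, 6)
(2) SAFE. One safe sequence: J8, J3, J7, J5, J6, J1.
Key observation: reading the order forward, J8 is the first process whose need (2, 1, 3) meets the free pool (3, 1, 3) exactly on a resource it requests.
Walking it through:
  pool = (3, 1, 3)
  J8: need (2, 1, 3) fits (3, 1, 3); releases (2, 1, 1), pool now (5, 2, 4)
  J3: need (5, 1, 4) fits (5, 2, 4); releases (3, 1, 2), pool now (8, 3, 6)
  J7: need (7, 3, 6) fits (8, 3, 6); releases (0, 0, 1), pool now (8, 3, 7)
  J5: need (8, 3, 6) fits (8, 3, 7); releases (1, 0, 1), pool now (9, 3, 8)
  J6: need (9, 2, 7) fits (9, 3, 8); releases (0, 0, 1), pool now (9, 3, 9)
  J1: need (0, 2, 8) fits (9, 3, 9); releases (2, 1, 2), pool now (11, 4, 11)
(3) Exactly 6 of the possible complete orderings are safe sequences.


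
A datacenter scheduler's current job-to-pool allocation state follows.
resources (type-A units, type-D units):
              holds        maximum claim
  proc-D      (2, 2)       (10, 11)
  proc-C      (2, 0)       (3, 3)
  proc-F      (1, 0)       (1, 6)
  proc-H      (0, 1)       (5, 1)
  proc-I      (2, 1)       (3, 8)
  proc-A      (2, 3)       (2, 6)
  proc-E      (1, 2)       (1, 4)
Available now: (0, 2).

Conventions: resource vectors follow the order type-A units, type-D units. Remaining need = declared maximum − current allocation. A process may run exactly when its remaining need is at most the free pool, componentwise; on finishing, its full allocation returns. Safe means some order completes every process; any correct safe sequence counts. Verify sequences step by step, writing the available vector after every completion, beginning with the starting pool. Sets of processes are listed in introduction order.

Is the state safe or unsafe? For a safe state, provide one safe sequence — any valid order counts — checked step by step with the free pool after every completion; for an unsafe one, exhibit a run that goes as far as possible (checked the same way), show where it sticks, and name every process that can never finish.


The state is SAFE; one workable sequence: proc-E, proc-A, proc-I, proc-F, proc-H, proc-C, proc-D.
Key observation: at proc-E the run first touches a limit — (0, 2) against (0, 2), exact on a resource it actually requests.
Walking it through:
  pool = (0, 2)
  proc-E: need (0, 2) fits (0, 2); releases (1, 2), pool now (1, 4)
  proc-A: need (0, 3) fits (1, 4); releases (2, 3), pool now (3, 7)
  proc-I: need (1, 7) fits (3, 7); releases (2, 1), pool now (5, 8)
  proc-F: need (0, 6) fits (5, 8); releases (1, 0), pool now (6, 8)
  proc-H: need (5, 0) fits (6, 8); releases (0, 1), pool now (6, 9)
  proc-C: need (1, 3) fits (6, 9); releases (2, 0), pool now (8, 9)
  proc-D: need (8, 9) fits (8, 9); releases (2, 2), pool now (10, 11)


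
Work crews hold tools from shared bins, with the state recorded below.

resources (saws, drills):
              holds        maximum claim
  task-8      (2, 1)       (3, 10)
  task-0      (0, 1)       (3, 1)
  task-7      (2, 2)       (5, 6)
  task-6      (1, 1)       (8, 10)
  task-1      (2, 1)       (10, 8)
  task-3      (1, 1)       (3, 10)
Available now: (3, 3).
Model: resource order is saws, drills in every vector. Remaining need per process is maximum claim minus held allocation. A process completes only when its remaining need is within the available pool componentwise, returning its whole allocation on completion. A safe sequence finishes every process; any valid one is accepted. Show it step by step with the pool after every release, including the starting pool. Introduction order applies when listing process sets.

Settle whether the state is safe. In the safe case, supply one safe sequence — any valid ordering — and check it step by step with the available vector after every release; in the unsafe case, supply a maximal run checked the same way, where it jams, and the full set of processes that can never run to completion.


UNSAFE.
Key observation: after task-0, task-7 complete, (5, 6) is the best the pool ever gets, yet each leftover process wants more drills.
Going as far as possible: task-0, task-7; after that, nothing fits. Step-by-step check:
  pool = (3, 3)
  task-0 needs (3, 0) <= (3, 3) -> finishes; pool += (0, 1) = (3, 4)
  task-7 needs (3, 4) <= (3, 4) -> finishes; pool += (2, 2) = (5, 6)
  blocked: task-8 wants (1, 9), pool (5, 6) — not enough drills
  blocked: task-6 wants (7, 9), pool (5, 6) — not enough saws and drills
  blocked: task-1 wants (8, 7), pool (5, 6) — not enough saws and drills
  blocked: task-3 wants (2, 9), pool (5, 6) — not enough drills
Permanently blocked: task-8, task-6, task-1 and task-3.


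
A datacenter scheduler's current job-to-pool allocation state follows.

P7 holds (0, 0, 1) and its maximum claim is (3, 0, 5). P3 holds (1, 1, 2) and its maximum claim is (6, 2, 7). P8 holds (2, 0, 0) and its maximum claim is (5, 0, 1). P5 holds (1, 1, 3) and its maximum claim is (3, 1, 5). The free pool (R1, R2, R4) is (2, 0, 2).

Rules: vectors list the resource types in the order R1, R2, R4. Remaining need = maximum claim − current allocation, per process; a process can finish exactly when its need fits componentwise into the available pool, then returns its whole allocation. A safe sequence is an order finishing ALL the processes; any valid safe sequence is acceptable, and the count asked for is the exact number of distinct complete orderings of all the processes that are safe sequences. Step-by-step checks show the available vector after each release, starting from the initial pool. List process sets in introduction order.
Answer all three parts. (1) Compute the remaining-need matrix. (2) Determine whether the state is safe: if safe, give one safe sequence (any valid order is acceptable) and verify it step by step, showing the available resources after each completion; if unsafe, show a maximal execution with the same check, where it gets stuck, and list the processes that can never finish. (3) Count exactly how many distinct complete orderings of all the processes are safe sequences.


(1) Need matrix, components ordered R1, R2, R4:
  P7: (3, 0, 4)
  P3: (5, 1, 5)
  P8: (3, 0, 1)
  P5: (2, 0, 2)
(2) SAFE, for example via the order P5, P8, P7, P3.
Key observation: P5 is the earliest step where a requested resource binds exactly: need (2, 0, 2), pool (2, 0, 2) at its turn.
Check, step by step:
  pool = (2, 0, 2)
  P5: need (2, 0, 2) fits (2, 0, 2); releases (1, 1, 3), pool now (3, 1, 5)
  P8: need (3, 0, 1) fits (3, 1, 5); releases (2, 0, 0), pool now (5, 1, 5)
  P7: need (3, 0, 4) fits (5, 1, 5); releases (0, 0, 1), pool now (5, 1, 6)
  P3: need (5, 1, 5) fits (5, 1, 6); releases (1, 1, 2), pool now (6, 2, 8)
(3) Exactly 3 of the possible complete orderings are safe sequences.


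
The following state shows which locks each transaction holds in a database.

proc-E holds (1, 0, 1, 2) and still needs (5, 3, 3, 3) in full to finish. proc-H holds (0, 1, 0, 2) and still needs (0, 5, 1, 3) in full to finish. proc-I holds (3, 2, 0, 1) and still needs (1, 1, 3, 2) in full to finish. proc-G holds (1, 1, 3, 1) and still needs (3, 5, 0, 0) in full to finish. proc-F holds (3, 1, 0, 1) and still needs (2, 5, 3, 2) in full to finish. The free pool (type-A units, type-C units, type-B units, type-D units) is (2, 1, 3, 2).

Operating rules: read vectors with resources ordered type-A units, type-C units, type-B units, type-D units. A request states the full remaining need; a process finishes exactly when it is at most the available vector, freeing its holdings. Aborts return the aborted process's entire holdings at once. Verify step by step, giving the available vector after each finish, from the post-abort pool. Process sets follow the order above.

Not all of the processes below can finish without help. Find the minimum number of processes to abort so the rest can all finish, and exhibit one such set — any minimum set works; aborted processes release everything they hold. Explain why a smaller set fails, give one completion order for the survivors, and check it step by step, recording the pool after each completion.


The answer: abort proc-G and proc-F.
Key observation: the deadlocked proc-H becomes finishable only because proc-G and proc-F released (4, 2, 3, 2); it completes at step 2 below.
Minimality, checking each single-abort alternative: proc-E alone leaves proc-H blocked (short on type-C units); proc-H alone leaves proc-G blocked (short on type-C units); proc-I alone leaves proc-H blocked (short on type-C units); proc-G alone leaves proc-H blocked (short on type-C units); proc-F alone leaves proc-H blocked (short on type-C units).
Survivors finish in the order: proc-I, proc-H, proc-E. Step-by-step check (pool after the aborts first):
  pool = (6, 3, 6, 4)
  proc-I needs (1, 1, 3, 2) <= (6, 3, 6, 4) -> finishes; pool += (3, 2, 0, 1) = (9, 5, 6, 5)
  proc-H needs (0, 5, 1, 3) <= (9, 5, 6, 5) -> finishes; pool += (0, 1, 0, 2) = (9, 6, 6, 7)
  proc-E needs (5, 3, 3, 3) <= (9, 6, 6, 7) -> finishes; pool += (1, 0, 1, 2) = (10, 6, 7, 9)


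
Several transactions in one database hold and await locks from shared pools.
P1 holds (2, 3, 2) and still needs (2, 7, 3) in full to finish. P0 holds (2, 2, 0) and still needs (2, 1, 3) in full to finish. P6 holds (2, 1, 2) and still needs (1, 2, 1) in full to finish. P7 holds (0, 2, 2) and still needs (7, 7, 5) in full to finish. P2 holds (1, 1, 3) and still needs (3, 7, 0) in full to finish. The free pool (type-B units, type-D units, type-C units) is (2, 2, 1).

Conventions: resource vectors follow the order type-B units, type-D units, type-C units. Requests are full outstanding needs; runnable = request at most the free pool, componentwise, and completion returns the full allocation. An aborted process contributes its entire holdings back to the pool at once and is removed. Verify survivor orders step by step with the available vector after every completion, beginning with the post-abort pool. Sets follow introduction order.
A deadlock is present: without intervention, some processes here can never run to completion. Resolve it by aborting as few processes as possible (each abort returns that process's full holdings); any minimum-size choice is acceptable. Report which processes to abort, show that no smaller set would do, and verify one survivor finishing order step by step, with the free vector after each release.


Minimum abort set: P7.
Key observation: the returned (0, 2, 2) from P7 is what brings P1 — unrunnable before, under any order — into play at step 3.
Minimality: the empty abort set fails — the state is deadlocked as it stands.
One survivor order: P6, P0, P1, P2. Walking it through (post-abort pool first):
  pool = (2, 4, 3)
  run P6 (needs (1, 2, 1), free (2, 4, 3)); after release of (2, 1, 2) the pool is (4, 5, 5)
  run P0 (needs (2, 1, 3), free (4, 5, 5)); after release of (2, 2, 0) the pool is (6, 7, 5)
  run P1 (needs (2, 7, 3), free (6, 7, 5)); after release of (2, 3, 2) the pool is (8, 10, 7)
  run P2 (needs (3, 7, 0), free (8, 10, 7)); after release of (1, 1, 3) the pool is (9, 11, 10)


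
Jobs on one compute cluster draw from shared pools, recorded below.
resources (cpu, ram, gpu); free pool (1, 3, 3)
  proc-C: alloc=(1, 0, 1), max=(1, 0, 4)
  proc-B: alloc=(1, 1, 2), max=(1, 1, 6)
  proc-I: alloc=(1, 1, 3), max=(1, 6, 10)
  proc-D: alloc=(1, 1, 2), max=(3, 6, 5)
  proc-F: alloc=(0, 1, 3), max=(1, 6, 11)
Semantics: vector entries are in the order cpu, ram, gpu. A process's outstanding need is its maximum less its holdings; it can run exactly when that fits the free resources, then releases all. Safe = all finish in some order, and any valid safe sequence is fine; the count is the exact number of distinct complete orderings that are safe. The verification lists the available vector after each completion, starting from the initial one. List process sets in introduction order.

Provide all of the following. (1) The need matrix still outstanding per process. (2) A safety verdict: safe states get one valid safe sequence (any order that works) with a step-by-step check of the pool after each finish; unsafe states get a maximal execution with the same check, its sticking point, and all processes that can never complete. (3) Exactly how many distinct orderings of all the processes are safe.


(1) Remaining need (order cpu, ram, gpu):
  proc-C: (0, 0, 3)
  proc-B: (0, 0, 4)
  proc-I: (0, 5, 7)
  proc-D: (2, 5, 3)
  proc-F: (1, 5, 8)
(2) UNSAFE — no complete ordering exists.
Key observation: the pool after proc-C, proc-B is (3, 4, 6); every surviving request exceeds it in ram, so progress ends there.
Going as far as possible: proc-C, proc-B; after that, nothing fits. Verifying each step:
  pool = (1, 3, 3)
  run proc-C (needs (0, 0, 3), free (1, 3, 3)); after release of (1, 0, 1) the pool is (2, 3, 4)
  run proc-B (needs (0, 0, 4), free (2, 3, 4)); after release of (1, 1, 2) the pool is (3, 4, 6)
  proc-I still needs (0, 5, 7) but only (3, 4, 6) is free — short on ram and gpu
  proc-D still needs (2, 5, 3) but only (3, 4, 6) is free — short on ram
  proc-F still needs (1, 5, 8) but only (3, 4, 6) is free — short on ram and gpu
Permanently blocked: proc-I, proc-D and proc-F.
(3) Precisely 0 of the possible complete orderings are safe sequences.


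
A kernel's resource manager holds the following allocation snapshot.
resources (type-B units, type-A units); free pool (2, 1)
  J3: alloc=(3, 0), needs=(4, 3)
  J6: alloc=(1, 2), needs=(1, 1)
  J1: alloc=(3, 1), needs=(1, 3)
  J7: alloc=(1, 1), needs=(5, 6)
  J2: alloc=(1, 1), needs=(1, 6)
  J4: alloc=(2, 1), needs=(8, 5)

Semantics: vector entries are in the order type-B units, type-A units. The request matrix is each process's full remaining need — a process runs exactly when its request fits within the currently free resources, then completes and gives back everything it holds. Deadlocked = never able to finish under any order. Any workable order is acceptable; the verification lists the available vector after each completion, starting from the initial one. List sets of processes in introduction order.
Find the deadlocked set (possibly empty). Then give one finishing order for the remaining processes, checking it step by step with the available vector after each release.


Deadlocked set: J7, J2 and J4.
Key observation: once J6, J1, J3 finish, the pool peaks at (9, 4) — and every remaining process still needs more type-A units than that.
A valid finishing order for the others: J6, J1, J3. Walking it through:
  pool = (2, 1)
  run J6 (needs (1, 1), free (2, 1)); after release of (1, 2) the pool is (3, 3)
  run J1 (needs (1, 3), free (3, 3)); after release of (3, 1) the pool is (6, 4)
  run J3 (needs (4, 3), free (6, 4)); after release of (3, 0) the pool is (9, 4)
The blocked processes can never fit:
  blocked: J7 wants (5, 6), pool (9, 4) — not enough type-A units
  blocked: J2 wants (1, 6), pool (9, 4) — not enough type-A units
  blocked: J4 wants (8, 5), pool (9, 4) — not enough type-A units


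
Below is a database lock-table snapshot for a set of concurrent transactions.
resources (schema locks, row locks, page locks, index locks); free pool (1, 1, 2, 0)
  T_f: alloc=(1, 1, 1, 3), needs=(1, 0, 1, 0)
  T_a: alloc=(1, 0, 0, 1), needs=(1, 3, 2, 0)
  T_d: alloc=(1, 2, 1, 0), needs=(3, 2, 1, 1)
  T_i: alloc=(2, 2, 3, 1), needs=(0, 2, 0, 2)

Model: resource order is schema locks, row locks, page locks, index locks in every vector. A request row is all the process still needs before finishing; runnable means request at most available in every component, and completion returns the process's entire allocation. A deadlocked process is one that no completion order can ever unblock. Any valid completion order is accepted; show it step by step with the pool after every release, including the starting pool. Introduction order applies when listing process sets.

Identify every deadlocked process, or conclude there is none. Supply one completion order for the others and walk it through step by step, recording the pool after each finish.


Nothing here is deadlocked.
Key observation: starting with T_f, each completion frees enough for the next — no one is permanently blocked.
A valid finishing order for the others: T_f, T_i, T_d, T_a. Walking it through:
  pool = (1, 1, 2, 0)
  T_f: need (1, 0, 1, 0) fits (1, 1, 2, 0); releases (1, 1, 1, 3), pool now (2, 2, 3, 3)
  T_i: need (0, 2, 0, 2) fits (2, 2, 3, 3); releases (2, 2, 3, 1), pool now (4, 4, 6, 4)
  T_d: need (3, 2, 1, 1) fits (4, 4, 6, 4); releases (1, 2, 1, 0), pool now (5, 6, 7, 4)
  T_a: need (1, 3, 2, 0) fits (5, 6, 7, 4); releases (1, 0, 0, 1), pool now (6, 6, 7, 5)


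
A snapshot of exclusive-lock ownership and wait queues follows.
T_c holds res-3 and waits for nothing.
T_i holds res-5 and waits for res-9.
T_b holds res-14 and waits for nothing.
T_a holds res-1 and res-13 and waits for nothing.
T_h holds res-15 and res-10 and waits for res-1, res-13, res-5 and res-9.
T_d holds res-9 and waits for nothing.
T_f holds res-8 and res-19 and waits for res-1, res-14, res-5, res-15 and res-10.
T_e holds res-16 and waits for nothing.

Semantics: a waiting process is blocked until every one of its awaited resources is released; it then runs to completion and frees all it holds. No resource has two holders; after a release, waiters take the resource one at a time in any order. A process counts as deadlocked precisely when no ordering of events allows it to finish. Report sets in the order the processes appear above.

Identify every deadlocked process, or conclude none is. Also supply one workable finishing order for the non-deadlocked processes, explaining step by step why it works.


No process is deadlocked.
Key observation: the wait relation is loop-free; peeling off processes with no waits unwinds the whole state.
A valid finishing order for the others: T_d, T_i, T_b, T_e, T_c, T_a, T_h, T_f.
Verifying each step:
  run T_d (it waits on nothing); releases res-9
  T_i: everything it awaited (res-9) is free; runs, freeing res-5
  run T_b (it waits on nothing); releases res-14
  run T_e (it waits on nothing); releases res-16
  run T_c (it waits on nothing); releases res-3
  run T_a (it waits on nothing); releases res-1 and res-13
  T_h: everything it awaited (res-1, res-13, res-5 and res-9) is free; runs, freeing res-15 and res-10
  T_f: everything it awaited (res-1, res-14, res-5, res-15 and res-10) is free; runs, freeing res-8 and res-19


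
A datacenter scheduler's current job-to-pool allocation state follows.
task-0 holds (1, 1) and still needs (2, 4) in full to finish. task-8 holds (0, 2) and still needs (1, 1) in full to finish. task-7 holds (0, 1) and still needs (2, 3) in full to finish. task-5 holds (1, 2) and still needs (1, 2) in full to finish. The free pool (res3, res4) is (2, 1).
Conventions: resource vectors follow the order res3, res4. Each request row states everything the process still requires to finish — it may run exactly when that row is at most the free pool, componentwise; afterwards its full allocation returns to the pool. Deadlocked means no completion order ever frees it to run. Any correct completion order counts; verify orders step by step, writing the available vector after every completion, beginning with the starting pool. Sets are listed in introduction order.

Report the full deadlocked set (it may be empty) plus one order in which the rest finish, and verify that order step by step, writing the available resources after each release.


No process is deadlocked.
Key observation: no deadlock: task-8 fits now, and the freed resources carry the rest through.
A valid finishing order for the others: task-8, task-7, task-0, task-5. Check, step by step:
  pool = (2, 1)
  task-8 needs (1, 1) <= (2, 1) -> finishes; pool += (0, 2) = (2, 3)
  task-7 needs (2, 3) <= (2, 3) -> finishes; pool += (0, 1) = (2, 4)
  task-0 needs (2, 4) <= (2, 4) -> finishes; pool += (1, 1) = (3, 5)
  task-5 needs (1, 2) <= (3, 5) -> finishes; pool += (1, 2) = (4, 7)


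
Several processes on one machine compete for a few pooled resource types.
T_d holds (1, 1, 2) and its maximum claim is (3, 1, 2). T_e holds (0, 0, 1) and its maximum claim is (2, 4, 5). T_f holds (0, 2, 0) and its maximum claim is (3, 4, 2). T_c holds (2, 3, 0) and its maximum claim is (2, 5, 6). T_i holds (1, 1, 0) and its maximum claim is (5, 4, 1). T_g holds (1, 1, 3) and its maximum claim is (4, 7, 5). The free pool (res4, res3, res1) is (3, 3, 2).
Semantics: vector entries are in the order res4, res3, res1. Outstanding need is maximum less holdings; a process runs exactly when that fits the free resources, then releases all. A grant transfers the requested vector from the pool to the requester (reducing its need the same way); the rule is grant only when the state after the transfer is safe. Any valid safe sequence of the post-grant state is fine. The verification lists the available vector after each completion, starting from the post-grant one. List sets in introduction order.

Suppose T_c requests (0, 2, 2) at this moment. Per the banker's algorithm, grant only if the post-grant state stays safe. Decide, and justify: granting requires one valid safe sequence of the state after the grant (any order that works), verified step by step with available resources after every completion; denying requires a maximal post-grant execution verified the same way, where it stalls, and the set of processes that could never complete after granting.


DENY. Granting would leave the state unsafe.
Key observation: after T_d, T_f, T_i the pool peaks at (5, 5, 2), and each blocked process is short somewhere: T_e on res1; T_c on res1; T_g on res3.
On the post-grant state, T_d, T_f, T_i is a maximal run — nothing extends it. Walking it through:
  pool = (3, 1, 0)
  run T_d (needs (2, 0, 0), free (3, 1, 0)); after release of (1, 1, 2) the pool is (4, 2, 2)
  run T_f (needs (3, 2, 2), free (4, 2, 2)); after release of (0, 2, 0) the pool is (4, 4, 2)
  run T_i (needs (4, 3, 1), free (4, 4, 2)); after release of (1, 1, 0) the pool is (5, 5, 2)
  T_e still needs (2, 4, 4) but only (5, 5, 2) is free — short on res1
  T_c still needs (0, 0, 4) but only (5, 5, 2) is free — short on res1
  T_g still needs (3, 6, 2) but only (5, 5, 2) is free — short on res3
Had the request been granted, T_e, T_c and T_g could never finish.


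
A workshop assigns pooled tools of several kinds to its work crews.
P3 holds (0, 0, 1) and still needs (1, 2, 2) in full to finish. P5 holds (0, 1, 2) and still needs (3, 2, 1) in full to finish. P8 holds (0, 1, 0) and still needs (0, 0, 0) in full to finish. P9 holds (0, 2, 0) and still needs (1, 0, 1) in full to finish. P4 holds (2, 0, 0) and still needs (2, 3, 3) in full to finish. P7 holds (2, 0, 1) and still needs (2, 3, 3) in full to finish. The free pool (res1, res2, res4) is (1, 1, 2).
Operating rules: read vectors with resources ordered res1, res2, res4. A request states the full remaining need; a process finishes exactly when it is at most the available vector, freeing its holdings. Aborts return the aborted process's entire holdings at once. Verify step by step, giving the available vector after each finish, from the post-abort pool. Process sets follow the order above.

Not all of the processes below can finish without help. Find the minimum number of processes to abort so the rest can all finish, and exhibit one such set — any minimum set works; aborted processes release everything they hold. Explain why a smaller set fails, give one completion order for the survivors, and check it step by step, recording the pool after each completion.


Abort P4.
Key observation: the deadlocked P5 becomes finishable only because P4 released (2, 0, 0); it completes at step 3 below.
Why nothing smaller works: aborting no one leaves the state deadlocked as given.
Survivors finish in the order: P9, P3, P5, P8, P7. Walking it through (pool after the aborts first):
  pool = (3, 1, 2)
  P9 needs (1, 0, 1) <= (3, 1, 2) -> finishes; pool += (0, 2, 0) = (3, 3, 2)
  P3 needs (1, 2, 2) <= (3, 3, 2) -> finishes; pool += (0, 0, 1) = (3, 3, 3)
  P5 needs (3, 2, 1) <= (3, 3, 3) -> finishes; pool += (0, 1, 2) = (3, 4, 5)
  P8 needs (0, 0, 0) <= (3, 4, 5) -> finishes; pool += (0, 1, 0) = (3, 5, 5)
  P7 needs (2, 3, 3) <= (3, 5, 5) -> finishes; pool += (2, 0, 1) = (5, 5, 6)


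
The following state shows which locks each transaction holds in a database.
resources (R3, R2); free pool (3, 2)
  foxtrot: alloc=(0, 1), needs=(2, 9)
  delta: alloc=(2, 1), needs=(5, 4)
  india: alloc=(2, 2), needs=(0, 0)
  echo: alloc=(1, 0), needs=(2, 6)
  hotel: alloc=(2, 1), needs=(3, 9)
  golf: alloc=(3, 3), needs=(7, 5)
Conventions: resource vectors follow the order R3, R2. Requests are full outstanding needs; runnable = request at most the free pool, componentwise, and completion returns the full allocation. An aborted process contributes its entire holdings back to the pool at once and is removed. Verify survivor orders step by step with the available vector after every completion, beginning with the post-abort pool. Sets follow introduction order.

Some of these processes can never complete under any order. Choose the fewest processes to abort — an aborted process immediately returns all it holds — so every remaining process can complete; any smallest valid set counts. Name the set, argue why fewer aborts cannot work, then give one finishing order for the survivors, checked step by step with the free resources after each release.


Minimum abort set: hotel.
Key observation: foxtrot was stuck for good until hotel gave back (2, 1); in the order shown it finishes at step 5.
Why nothing smaller works: aborting no one leaves the state deadlocked as given.
The survivors complete as india, golf, delta, echo, foxtrot. Step-by-step check (starting from the post-abort pool):
  pool = (5, 3)
  india needs (0, 0) <= (5, 3) -> finishes; pool += (2, 2) = (7, 5)
  golf needs (7, 5) <= (7, 5) -> finishes; pool += (3, 3) = (10, 8)
  delta needs (5, 4) <= (10, 8) -> finishes; pool += (2, 1) = (12, 9)
  echo needs (2, 6) <= (12, 9) -> finishes; pool += (1, 0) = (13, 9)
  foxtrot needs (2, 9) <= (13, 9) -> finishes; pool += (0, 1) = (13, 10)


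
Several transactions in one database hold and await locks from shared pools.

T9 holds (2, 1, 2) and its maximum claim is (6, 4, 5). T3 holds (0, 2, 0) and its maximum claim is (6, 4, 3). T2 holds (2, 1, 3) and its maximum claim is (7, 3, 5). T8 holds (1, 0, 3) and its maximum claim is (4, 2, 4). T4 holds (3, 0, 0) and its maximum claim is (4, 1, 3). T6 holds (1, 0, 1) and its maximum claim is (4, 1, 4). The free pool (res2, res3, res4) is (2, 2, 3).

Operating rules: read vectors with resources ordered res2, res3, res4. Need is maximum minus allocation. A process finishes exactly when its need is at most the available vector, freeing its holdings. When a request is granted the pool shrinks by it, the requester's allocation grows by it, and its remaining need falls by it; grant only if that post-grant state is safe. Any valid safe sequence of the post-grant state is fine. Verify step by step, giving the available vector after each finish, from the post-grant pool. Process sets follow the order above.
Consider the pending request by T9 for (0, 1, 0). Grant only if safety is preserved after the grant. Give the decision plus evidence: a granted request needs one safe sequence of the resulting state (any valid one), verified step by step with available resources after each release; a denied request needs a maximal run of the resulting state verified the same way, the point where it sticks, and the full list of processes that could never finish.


DENY — the pretend-granted state is unsafe.
Key observation: T4, T6 can finish, but then (6, 1, 4) is all there is, and the blocked group's res3 demands exceed it.
After a pretend grant, a maximal execution: T4, T6 — then nothing else fits. Step-by-step check:
  pool = (2, 1, 3)
  T4: need (1, 1, 3) fits (2, 1, 3); releases (3, 0, 0), pool now (5, 1, 3)
  T6: need (3, 1, 3) fits (5, 1, 3); releases (1, 0, 1), pool now (6, 1, 4)
  T9 cannot run: need (4, 2, 3) vs free (6, 1, 4) (insufficient res3)
  T3 cannot run: need (6, 2, 3) vs free (6, 1, 4) (insufficient res3)
  T2 cannot run: need (5, 2, 2) vs free (6, 1, 4) (insufficient res3)
  T8 cannot run: need (3, 2, 1) vs free (6, 1, 4) (insufficient res3)
Post-grant, the permanently blocked set is T9, T3, T2 and T8.
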